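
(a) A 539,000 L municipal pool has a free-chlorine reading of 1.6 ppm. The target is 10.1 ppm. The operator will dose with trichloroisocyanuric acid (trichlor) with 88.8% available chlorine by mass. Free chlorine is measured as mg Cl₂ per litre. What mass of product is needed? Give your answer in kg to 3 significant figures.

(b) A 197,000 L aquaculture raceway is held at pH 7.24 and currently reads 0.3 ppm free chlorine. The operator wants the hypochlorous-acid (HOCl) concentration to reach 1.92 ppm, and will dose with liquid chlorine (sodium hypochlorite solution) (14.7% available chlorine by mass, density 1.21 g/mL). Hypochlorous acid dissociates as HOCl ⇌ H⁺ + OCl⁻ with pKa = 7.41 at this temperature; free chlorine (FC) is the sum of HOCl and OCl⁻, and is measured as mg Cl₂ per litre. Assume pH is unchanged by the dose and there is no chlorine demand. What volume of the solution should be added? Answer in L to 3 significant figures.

(a) 5.16 kg; (b) 3.23 L

(a) Chlorine deficit: 10.1 − 1.6 = 8.5 ppm = 8.5 mg/L as Cl₂.
(a) Cl₂ equivalent needed: 8.5 mg/L × 539,000 L = 4,582,000 mg = 4582 g.
(a) Product at 88.8% available chlorine: 4582 / 0.888 = 5159 g.

(b) [OCl⁻]/[HOCl] = 10^(pH − pKa) = 10^(7.24 − 7.41) = 0.6761; fraction as HOCl = 1/(1 + 0.6761) = 0.5966.
(b) Free chlorine required for 1.92 ppm HOCl: 1.92 / 0.5966 = 3.218 ppm.
(b) FC to add: 3.218 − 0.3 = 2.918 mg/L as Cl₂.
(b) Cl₂ equivalent: 2.918 mg/L × 197,000 L = 574.9 g.
(b) Product at 14.7% available Cl: 574.9 / 0.147 = 3911 g.
(b) Volume: 3911 g ÷ 1.21 g/mL = 3232 mL.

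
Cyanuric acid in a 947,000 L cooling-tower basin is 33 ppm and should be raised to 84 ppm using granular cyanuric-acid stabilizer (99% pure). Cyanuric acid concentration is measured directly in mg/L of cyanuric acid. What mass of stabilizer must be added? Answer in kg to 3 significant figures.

CYA to add: (84 − 33) = 51 mg/L × 947,000 L = 48,300 g cyanuric acid.
At 99% purity: 48,300 / 0.99 = 48,780 g product.

48.8 kg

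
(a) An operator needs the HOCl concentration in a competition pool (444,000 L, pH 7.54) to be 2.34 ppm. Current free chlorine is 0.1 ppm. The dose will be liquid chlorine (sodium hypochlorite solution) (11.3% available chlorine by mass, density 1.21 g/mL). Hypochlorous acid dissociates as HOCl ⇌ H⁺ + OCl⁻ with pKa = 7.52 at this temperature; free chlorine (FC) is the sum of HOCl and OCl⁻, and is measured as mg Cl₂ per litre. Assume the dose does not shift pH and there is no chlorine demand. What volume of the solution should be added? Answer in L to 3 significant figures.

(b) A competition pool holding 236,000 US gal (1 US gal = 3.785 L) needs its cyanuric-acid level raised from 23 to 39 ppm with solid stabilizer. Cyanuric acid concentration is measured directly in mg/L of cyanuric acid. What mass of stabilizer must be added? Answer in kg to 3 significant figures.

(a) 15.2 L; (b) 14.3 kg

(a) [OCl⁻]/[HOCl] = 10^(pH − pKa) = 10^(7.54 − 7.52) = 1.047; fraction as HOCl = 1/(1 + 1.047) = 0.4885.
(a) Free chlorine required for 2.34 ppm HOCl: 2.34 / 0.4885 = 4.79 ppm.
(a) FC to add: 4.79 − 0.1 = 4.69 mg/L as Cl₂.
(a) Cl₂ equivalent: 4.69 mg/L × 444,000 L = 2082 g.
(a) Product at 11.3% available Cl: 2082 / 0.113 = 18,430 g.
(a) Volume: 18,430 g ÷ 1.21 g/mL = 15,230 mL.

(b) Volume: 236,000 US gal × 3.785 L/gal = 893,260 L.
(b) CYA to add: (39 − 23) = 16 mg/L × 893,260 L = 14,290 g cyanuric acid.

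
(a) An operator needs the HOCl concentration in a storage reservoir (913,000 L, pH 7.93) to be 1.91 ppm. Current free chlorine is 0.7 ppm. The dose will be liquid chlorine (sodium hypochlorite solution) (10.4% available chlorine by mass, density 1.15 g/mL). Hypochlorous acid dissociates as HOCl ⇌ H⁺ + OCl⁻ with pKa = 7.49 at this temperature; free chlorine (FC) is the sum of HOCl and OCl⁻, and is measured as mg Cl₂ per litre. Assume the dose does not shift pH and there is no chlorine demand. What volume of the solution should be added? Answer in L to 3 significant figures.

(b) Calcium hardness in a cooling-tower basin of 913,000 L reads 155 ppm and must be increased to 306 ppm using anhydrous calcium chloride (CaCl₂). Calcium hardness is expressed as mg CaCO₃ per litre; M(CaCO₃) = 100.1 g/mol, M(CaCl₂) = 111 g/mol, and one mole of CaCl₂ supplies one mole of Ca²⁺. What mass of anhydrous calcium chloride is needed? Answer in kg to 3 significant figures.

(a) [OCl⁻]/[HOCl] = 10^(pH − pKa) = 10^(7.93 − 7.49) = 2.754; fraction as HOCl = 1/(1 + 2.754) = 0.2664.
(a) Free chlorine required for 1.91 ppm HOCl: 1.91 / 0.2664 = 7.171 ppm.
(a) FC to add: 7.171 − 0.7 = 6.471 mg/L as Cl₂.
(a) Cl₂ equivalent: 6.471 mg/L × 913,000 L = 5908 g.
(a) Product at 10.4% available Cl: 5908 / 0.104 = 56,800 g.
(a) Volume: 56,800 g ÷ 1.15 g/mL = 49,390 mL.

(b) Hardness to add: (306 − 155) = 151 mg/L as CaCO₃ × 913,000 L = 137,900 g as CaCO₃.
(b) Moles of Ca²⁺ (1 mol Ca²⁺ ≡ 1 mol CaCO₃): 137,900 / 100.1 g/mol = 1377 mol.
(b) Mass of CaCl₂: 1377 × 111 = 152,900 g.

(a) 49.4 L; (b) 153 kg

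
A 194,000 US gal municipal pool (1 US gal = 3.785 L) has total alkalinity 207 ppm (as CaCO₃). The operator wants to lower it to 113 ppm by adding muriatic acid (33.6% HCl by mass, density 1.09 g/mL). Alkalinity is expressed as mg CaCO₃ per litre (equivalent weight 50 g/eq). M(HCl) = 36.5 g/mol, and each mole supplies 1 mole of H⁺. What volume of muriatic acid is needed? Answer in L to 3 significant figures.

138 L

Volume: 194,000 US gal × 3.785 L/gal = 734,290 L.
Alkalinity to neutralize: (207 − 113) = 94 mg/L as CaCO₃ × 734,290 L = 69,020 g as CaCO₃.
Equivalents of H⁺ required: 69,020 ÷ 50 g/eq = 1380 eq = 1380 mol HCl.
Mass of HCl: 1380 × 36.5 = 50,390 g.
Mass of 33.6% solution: 50,390 / 0.336 = 150,000 g.
Volume: 150,000 g ÷ 1.09 g/mL = 137,600 mL.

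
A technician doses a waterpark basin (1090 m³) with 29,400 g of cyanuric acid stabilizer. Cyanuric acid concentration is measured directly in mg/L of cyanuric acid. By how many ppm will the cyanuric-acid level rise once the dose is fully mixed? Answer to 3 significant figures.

Volume: 1090 m³ = 1,090,000 L.
Rise: 29,400 g / 1,090,000 L × 1000 = 26.97 mg/L.

27.0 ppm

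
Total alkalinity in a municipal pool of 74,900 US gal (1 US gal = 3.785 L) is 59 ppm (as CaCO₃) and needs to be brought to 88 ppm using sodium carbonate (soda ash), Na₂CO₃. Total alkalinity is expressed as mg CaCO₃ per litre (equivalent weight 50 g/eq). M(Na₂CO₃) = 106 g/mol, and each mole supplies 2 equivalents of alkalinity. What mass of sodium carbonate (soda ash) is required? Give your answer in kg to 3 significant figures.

Volume: 74,900 US gal × 3.785 L/gal = 283,496 L.
Alkalinity to add: (88 − 59) = 29 mg/L as CaCO₃ × 283,496 L = 8221 g as CaCO₃.
Equivalents: 8221 g ÷ 50 g/eq = 164.4 eq.
Each mole of Na₂CO₃ supplies 2 eq, so 164.4 / 2 = 82.21 mol.
Mass: 82.21 mol × 106 g/mol = 8715 g.

8.71 kg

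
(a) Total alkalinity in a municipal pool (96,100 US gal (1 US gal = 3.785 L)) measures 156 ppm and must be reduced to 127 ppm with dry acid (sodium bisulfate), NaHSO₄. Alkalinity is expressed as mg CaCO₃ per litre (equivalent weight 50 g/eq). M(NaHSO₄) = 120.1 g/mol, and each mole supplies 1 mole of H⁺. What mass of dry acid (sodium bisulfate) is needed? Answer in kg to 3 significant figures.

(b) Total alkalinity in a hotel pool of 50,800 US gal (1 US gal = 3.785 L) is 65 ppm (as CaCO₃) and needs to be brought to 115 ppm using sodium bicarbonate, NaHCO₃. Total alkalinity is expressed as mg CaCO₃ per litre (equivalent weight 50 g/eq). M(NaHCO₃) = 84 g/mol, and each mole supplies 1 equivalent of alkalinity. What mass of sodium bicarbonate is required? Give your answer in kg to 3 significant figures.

(a) 25.3 kg; (b) 16.2 kg

(a) Volume: 96,100 US gal × 3.785 L/gal = 363,738 L.
(a) Alkalinity to neutralize: (156 − 127) = 29 mg/L as CaCO₃ × 363,738 L = 10,550 g as CaCO₃.
(a) Equivalents of H⁺ required: 10,550 ÷ 50 g/eq = 211 eq = 211 mol NaHSO₄.
(a) Mass of NaHSO₄: 211 × 120.1 = 25,340 g.

(b) Volume: 50,800 US gal × 3.785 L/gal = 192,278 L.
(b) Alkalinity to add: (115 − 65) = 50 mg/L as CaCO₃ × 192,278 L = 9614 g as CaCO₃.
(b) Equivalents: 9614 g ÷ 50 g/eq = 192.3 eq.
(b) NaHCO₃ supplies 1 eq per mole → 192.3 mol.
(b) Mass: 192.3 mol × 84 g/mol = 16,150 g.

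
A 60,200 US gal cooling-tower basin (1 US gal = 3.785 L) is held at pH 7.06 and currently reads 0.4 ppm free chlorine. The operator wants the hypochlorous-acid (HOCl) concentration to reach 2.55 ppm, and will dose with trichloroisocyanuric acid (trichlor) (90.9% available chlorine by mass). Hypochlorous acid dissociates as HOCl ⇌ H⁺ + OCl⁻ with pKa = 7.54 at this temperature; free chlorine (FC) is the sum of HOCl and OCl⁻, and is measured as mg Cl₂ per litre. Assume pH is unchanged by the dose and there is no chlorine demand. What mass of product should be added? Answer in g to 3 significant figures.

751 g

Volume: 60,200 US gal × 3.785 L/gal = 227,857 L.
[OCl⁻]/[HOCl] = 10^(pH − pKa) = 10^(7.06 − 7.54) = 0.3311; fraction as HOCl = 1/(1 + 0.3311) = 0.7512.
Free chlorine required for 2.55 ppm HOCl: 2.55 / 0.7512 = 3.394 ppm.
FC to add: 3.394 − 0.4 = 2.994 mg/L as Cl₂.
Cl₂ equivalent: 2.994 mg/L × 227,857 L = 682.3 g.
Product at 90.9% available Cl: 682.3 / 0.909 = 750.6 g.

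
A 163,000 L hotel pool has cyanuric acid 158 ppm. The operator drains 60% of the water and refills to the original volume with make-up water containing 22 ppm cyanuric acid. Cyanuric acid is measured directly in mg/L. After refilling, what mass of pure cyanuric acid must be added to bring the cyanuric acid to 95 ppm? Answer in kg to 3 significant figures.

After draining 60% and refilling: 158 × 0.40 + 22 × 0.60 = 76.4 ppm.
Deficit to target: 95 − 76.4 = 18.6 mg/L.
Mass: 18.6 mg/L × 163,000 L = 3032 g cyanuric acid.

3.03 kg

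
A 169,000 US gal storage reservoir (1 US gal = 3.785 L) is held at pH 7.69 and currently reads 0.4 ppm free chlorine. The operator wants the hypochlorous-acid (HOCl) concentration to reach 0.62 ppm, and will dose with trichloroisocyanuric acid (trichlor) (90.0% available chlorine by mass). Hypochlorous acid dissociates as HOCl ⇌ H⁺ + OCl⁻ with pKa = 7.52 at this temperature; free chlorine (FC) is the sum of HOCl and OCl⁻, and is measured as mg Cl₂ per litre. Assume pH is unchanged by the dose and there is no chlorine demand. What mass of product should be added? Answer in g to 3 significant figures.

Volume: 169,000 US gal × 3.785 L/gal = 639,665 L.
[OCl⁻]/[HOCl] = 10^(pH − pKa) = 10^(7.69 − 7.52) = 1.479; fraction as HOCl = 1/(1 + 1.479) = 0.4034.
Free chlorine required for 0.62 ppm HOCl: 0.62 / 0.4034 = 1.537 ppm.
FC to add: 1.537 − 0.4 = 1.137 mg/L as Cl₂.
Cl₂ equivalent: 1.137 mg/L × 639,665 L = 727.3 g.
Product at 90.0% available Cl: 727.3 / 0.9 = 808.1 g.

808 g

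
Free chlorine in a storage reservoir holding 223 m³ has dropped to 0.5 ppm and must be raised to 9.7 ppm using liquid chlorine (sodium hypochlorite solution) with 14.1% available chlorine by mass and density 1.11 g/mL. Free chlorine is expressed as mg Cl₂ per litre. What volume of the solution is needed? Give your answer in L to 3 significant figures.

13.1 L

Volume: 223 m³ = 223,000 L.
Chlorine deficit: 9.7 − 0.5 = 9.2 ppm = 9.2 mg/L as Cl₂.
Cl₂ equivalent needed: 9.2 mg/L × 223,000 L = 2,052,000 mg = 2052 g.
Product at 14.1% available chlorine: 2052 / 0.141 = 14,550 g.
Volume at density 1.11 g/mL: 14,550 g ÷ 1.11 g/mL = 13,110 mL.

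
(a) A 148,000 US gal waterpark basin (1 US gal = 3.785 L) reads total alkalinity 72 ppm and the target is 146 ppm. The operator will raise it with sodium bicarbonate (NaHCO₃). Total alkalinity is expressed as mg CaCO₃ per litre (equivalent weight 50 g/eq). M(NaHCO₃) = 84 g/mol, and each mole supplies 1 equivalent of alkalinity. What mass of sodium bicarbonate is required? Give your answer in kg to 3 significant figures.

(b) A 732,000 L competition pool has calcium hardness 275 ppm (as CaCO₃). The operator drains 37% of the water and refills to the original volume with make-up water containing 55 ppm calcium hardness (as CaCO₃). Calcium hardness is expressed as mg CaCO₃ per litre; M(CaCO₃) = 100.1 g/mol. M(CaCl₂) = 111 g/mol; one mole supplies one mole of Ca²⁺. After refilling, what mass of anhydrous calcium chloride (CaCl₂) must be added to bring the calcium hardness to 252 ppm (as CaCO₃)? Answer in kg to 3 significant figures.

(a) 69.6 kg; (b) 47.4 kg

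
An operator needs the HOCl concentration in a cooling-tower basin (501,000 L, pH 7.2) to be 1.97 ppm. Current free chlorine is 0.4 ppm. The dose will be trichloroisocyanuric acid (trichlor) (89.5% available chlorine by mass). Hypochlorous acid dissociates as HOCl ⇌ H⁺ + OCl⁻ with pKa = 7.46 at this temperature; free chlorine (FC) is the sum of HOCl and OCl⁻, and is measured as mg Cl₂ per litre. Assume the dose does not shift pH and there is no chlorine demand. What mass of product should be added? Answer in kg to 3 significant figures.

1.48 kg

[OCl⁻]/[HOCl] = 10^(pH − pKa) = 10^(7.2 − 7.46) = 0.5495; fraction as HOCl = 1/(1 + 0.5495) = 0.6454.
Free chlorine required for 1.97 ppm HOCl: 1.97 / 0.6454 = 3.053 ppm.
FC to add: 3.053 − 0.4 = 2.653 mg/L as Cl₂.
Cl₂ equivalent: 2.653 mg/L × 501,000 L = 1329 g.
Product at 89.5% available Cl: 1329 / 0.895 = 1485 g.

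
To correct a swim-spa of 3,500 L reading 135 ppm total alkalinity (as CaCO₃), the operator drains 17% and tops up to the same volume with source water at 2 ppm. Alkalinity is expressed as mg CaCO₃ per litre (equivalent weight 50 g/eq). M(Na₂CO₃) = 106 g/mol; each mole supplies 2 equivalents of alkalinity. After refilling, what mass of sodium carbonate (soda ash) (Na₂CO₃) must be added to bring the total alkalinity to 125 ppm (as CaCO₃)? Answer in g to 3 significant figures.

46.8 g

After draining 17% and refilling: 135 × 0.83 + 2 × 0.17 = 112.39 ppm.
Deficit to target: 125 − 112.39 = 12.61 mg/L.
As CaCO₃: 12.61 mg/L × 3,500 L = 44.13 g; ÷ 50 g/eq ÷ 2 = 0.4413 mol Na₂CO₃.
Mass: 0.4413 × 106 = 46.78 g.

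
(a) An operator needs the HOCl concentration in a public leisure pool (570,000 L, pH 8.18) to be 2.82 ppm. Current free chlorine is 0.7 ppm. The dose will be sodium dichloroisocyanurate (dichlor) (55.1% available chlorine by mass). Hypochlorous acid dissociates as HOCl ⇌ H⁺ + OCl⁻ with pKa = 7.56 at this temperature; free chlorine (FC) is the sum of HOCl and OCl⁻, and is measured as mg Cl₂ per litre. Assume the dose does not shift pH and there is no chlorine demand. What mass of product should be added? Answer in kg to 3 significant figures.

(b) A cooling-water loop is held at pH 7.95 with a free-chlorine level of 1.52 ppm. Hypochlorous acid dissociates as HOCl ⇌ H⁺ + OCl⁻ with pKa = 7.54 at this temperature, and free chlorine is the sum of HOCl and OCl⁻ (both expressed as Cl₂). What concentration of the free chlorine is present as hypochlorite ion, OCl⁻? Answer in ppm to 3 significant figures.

(a) 14.4 kg; (b) 1.09 ppm

(a) [OCl⁻]/[HOCl] = 10^(pH − pKa) = 10^(8.18 − 7.56) = 4.169; fraction as HOCl = 1/(1 + 4.169) = 0.1935.
(a) Free chlorine required for 2.82 ppm HOCl: 2.82 / 0.1935 = 14.58 ppm.
(a) FC to add: 14.58 − 0.7 = 13.88 mg/L as Cl₂.
(a) Cl₂ equivalent: 13.88 mg/L × 570,000 L = 7909 g.
(a) Product at 55.1% available Cl: 7909 / 0.551 = 14,350 g.

(b) [OCl⁻]/[HOCl] = 10^(pH − pKa) = 10^(7.95 − 7.54) = 10^0.41 = 2.57.
(b) Fraction as HOCl = 1 / (1 + 2.57) = 0.2801.
(b) OCl⁻ = (1 − 0.2801) × 1.52 ppm = 1.094 ppm.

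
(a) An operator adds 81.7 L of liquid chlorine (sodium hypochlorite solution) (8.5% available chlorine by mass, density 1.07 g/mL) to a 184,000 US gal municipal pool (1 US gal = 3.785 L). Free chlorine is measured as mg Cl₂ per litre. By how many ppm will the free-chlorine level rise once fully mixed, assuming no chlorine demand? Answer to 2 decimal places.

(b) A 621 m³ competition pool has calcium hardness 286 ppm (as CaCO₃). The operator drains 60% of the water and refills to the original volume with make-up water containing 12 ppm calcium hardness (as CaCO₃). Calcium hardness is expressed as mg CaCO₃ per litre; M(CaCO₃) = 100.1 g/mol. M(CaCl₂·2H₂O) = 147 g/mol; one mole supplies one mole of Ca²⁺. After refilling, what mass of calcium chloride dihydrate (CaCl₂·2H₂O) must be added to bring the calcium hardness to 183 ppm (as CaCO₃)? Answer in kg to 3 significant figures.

(a) Volume: 184,000 US gal × 3.785 L/gal = 696,440 L.
(a) Mass of solution: 81.7 L × 1000 mL/L × 1.07 g/mL = 87,420 g.
(a) Available chlorine delivered: 87,420 g × 0.085 = 7431 g as Cl₂.
(a) Concentration rise: 7431 g / 696,440 L = 10.67 mg/L = 10.67 ppm.

(b) Volume: 621 m³ = 621,000 L.
(b) After draining 60% and refilling: 286 × 0.40 + 12 × 0.60 = 121.6 ppm.
(b) Deficit to target: 183 − 121.6 = 61.4 mg/L.
(b) As CaCO₃: 61.4 mg/L × 621,000 L = 38,130 g; ÷ 100.1 = 380.9 mol Ca²⁺.
(b) Mass: 380.9 × 147 = 55,990 g.

(a) 10.67 ppm; (b) 56.0 kg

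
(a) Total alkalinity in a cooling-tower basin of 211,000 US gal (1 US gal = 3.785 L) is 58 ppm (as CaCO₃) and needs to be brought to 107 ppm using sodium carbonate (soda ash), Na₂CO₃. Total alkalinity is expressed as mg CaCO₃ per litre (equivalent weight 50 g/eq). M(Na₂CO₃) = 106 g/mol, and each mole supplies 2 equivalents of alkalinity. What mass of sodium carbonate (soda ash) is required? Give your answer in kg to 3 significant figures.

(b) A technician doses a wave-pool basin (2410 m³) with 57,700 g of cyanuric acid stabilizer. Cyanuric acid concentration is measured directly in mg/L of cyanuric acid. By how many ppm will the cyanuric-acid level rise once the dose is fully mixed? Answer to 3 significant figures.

(a) 41.5 kg; (b) 23.9 ppm

(a) Volume: 211,000 US gal × 3.785 L/gal = 798,635 L.
(a) Alkalinity to add: (107 − 58) = 49 mg/L as CaCO₃ × 798,635 L = 39,130 g as CaCO₃.
(a) Equivalents: 39,130 g ÷ 50 g/eq = 782.7 eq.
(a) Each mole of Na₂CO₃ supplies 2 eq, so 782.7 / 2 = 391.3 mol.
(a) Mass: 391.3 mol × 106 g/mol = 41,480 g.

(b) Volume: 2410 m³ = 2,410,000 L.
(b) Rise: 57,700 g / 2,410,000 L × 1000 = 23.94 mg/L.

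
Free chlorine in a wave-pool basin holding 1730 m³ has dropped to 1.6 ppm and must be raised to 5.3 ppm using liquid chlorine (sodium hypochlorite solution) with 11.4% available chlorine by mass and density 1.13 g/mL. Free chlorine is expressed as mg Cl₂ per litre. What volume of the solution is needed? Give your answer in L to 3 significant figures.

49.7 L

Volume: 1730 m³ = 1,730,000 L.
Chlorine deficit: 5.3 − 1.6 = 3.7 ppm = 3.7 mg/L as Cl₂.
Cl₂ equivalent needed: 3.7 mg/L × 1,730,000 L = 6,401,000 mg = 6401 g.
Product at 11.4% available chlorine: 6401 / 0.114 = 56,150 g.
Volume at density 1.13 g/mL: 56,150 g ÷ 1.13 g/mL = 49,690 mL.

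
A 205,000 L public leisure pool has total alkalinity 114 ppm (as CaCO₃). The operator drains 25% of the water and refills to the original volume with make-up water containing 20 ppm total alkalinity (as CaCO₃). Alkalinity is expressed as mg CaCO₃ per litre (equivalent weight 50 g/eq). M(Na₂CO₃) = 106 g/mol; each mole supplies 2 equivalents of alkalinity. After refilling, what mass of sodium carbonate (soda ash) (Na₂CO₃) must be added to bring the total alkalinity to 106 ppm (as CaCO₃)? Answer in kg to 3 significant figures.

After draining 25% and refilling: 114 × 0.75 + 20 × 0.25 = 90.5 ppm.
Deficit to target: 106 − 90.5 = 15.5 mg/L.
As CaCO₃: 15.5 mg/L × 205,000 L = 3178 g; ÷ 50 g/eq ÷ 2 = 31.77 mol Na₂CO₃.
Mass: 31.77 × 106 = 3368 g.

3.37 kg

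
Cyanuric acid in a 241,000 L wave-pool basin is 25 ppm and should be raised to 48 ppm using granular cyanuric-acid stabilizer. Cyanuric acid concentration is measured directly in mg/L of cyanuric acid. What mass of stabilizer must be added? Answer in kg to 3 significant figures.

CYA to add: (48 − 25) = 23 mg/L × 241,000 L = 5543 g cyanuric acid.

5.54 kg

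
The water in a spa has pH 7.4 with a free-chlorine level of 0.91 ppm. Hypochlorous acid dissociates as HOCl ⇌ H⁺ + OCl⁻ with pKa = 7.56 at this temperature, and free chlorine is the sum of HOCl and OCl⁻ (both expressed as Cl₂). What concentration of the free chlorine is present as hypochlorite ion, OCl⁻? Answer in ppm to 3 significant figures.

[OCl⁻]/[HOCl] = 10^(pH − pKa) = 10^(7.4 − 7.56) = 10^-0.16 = 0.6918.
Fraction as HOCl = 1 / (1 + 0.6918) = 0.5911.
OCl⁻ = (1 − 0.5911) × 0.91 ppm = 0.3721 ppm.

0.372 ppm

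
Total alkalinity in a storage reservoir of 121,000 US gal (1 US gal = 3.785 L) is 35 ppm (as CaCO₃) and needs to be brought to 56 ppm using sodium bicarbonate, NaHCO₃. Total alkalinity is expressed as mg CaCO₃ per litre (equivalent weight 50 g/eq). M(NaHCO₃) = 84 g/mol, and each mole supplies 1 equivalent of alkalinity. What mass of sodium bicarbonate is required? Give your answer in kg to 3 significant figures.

16.2 kg

Volume: 121,000 US gal × 3.785 L/gal = 457,985 L.
Alkalinity to add: (56 − 35) = 21 mg/L as CaCO₃ × 457,985 L = 9618 g as CaCO₃.
Equivalents: 9618 g ÷ 50 g/eq = 192.4 eq.
NaHCO₃ supplies 1 eq per mole → 192.4 mol.
Mass: 192.4 mol × 84 g/mol = 16,160 g.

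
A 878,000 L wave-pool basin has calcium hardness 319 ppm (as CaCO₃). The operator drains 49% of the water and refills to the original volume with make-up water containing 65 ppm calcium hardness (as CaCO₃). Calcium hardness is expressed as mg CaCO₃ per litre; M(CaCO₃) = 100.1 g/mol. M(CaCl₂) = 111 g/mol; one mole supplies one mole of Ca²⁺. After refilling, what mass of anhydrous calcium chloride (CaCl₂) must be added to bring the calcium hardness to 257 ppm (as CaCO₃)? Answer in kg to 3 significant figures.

60.8 kg

After draining 49% and refilling: 319 × 0.51 + 65 × 0.49 = 194.54 ppm.
Deficit to target: 257 − 194.54 = 62.46 mg/L.
As CaCO₃: 62.46 mg/L × 878,000 L = 54,840 g; ÷ 100.1 = 547.9 mol Ca²⁺.
Mass: 547.9 × 111 = 60,810 g.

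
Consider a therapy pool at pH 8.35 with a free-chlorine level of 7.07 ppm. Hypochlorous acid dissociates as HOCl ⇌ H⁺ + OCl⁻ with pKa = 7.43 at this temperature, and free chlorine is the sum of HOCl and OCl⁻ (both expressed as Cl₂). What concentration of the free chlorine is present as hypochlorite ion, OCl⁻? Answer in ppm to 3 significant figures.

6.31 ppm

[OCl⁻]/[HOCl] = 10^(pH − pKa) = 10^(8.35 − 7.43) = 10^0.92 = 8.318.
Fraction as HOCl = 1 / (1 + 8.318) = 0.1073.
OCl⁻ = (1 − 0.1073) × 7.07 ppm = 6.311 ppm.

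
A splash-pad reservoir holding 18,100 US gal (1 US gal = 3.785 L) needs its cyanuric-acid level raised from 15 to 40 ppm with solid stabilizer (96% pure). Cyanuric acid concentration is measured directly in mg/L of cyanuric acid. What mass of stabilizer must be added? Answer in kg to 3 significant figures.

1.78 kg

Volume: 18,100 US gal × 3.785 L/gal = 68,508 L.
CYA to add: (40 − 15) = 25 mg/L × 68,508 L = 1713 g cyanuric acid.
At 96% purity: 1713 / 0.96 = 1784 g product.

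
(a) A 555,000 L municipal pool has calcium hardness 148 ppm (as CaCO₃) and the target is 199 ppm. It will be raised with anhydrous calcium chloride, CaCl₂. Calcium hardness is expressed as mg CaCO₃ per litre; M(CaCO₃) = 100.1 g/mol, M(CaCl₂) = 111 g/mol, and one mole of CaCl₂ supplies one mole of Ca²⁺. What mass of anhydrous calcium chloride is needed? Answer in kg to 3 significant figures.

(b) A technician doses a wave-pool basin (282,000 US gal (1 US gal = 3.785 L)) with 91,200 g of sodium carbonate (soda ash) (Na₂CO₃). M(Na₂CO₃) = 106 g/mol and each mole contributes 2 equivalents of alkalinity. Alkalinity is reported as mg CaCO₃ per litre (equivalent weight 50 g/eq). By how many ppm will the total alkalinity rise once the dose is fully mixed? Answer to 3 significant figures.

(a) 31.4 kg; (b) 80.6 ppm

(a) Hardness to add: (199 − 148) = 51 mg/L as CaCO₃ × 555,000 L = 28,300 g as CaCO₃.
(a) Moles of Ca²⁺ (1 mol Ca²⁺ ≡ 1 mol CaCO₃): 28,300 / 100.1 g/mol = 282.8 mol.
(a) Mass of CaCl₂: 282.8 × 111 = 31,390 g.

(b) Volume: 282,000 US gal × 3.785 L/gal = 1,067,370 L.
(b) Moles of Na₂CO₃: 91,200 g ÷ 106 g/mol = 860.4 mol → 1721 eq of alkalinity.
(b) As CaCO₃: 1721 eq × 50 g/eq = 86,040 g.
(b) Rise: 86,040 g / 1,067,370 L × 1000 = 80.61 mg/L.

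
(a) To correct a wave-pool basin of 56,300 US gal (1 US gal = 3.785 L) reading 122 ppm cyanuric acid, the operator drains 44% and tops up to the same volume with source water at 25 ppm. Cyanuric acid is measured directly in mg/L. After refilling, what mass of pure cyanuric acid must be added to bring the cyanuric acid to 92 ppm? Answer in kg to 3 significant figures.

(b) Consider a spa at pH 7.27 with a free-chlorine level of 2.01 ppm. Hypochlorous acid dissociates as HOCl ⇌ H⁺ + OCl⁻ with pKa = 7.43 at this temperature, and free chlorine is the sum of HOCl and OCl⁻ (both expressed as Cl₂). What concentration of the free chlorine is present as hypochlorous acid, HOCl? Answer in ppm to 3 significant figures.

(a) 2.70 kg; (b) 1.19 ppm

(a) Volume: 56,300 US gal × 3.785 L/gal = 213,096 L.
(a) After draining 44% and refilling: 122 × 0.56 + 25 × 0.44 = 79.32 ppm.
(a) Deficit to target: 92 − 79.32 = 12.68 mg/L.
(a) Mass: 12.68 mg/L × 213,096 L = 2702 g cyanuric acid.

(b) [OCl⁻]/[HOCl] = 10^(pH − pKa) = 10^(7.27 − 7.43) = 10^-0.16 = 0.6918.
(b) Fraction as HOCl = 1 / (1 + 0.6918) = 0.5911.
(b) HOCl = 0.5911 × 2.01 ppm = 1.188 ppm.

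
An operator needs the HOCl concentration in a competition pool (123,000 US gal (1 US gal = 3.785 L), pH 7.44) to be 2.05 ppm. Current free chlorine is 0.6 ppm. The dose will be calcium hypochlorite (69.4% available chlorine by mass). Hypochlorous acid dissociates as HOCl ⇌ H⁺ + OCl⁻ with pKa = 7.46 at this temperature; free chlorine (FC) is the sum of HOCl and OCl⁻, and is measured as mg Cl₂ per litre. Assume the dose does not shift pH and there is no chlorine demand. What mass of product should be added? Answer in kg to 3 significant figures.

Volume: 123,000 US gal × 3.785 L/gal = 465,555 L.
[OCl⁻]/[HOCl] = 10^(pH − pKa) = 10^(7.44 − 7.46) = 0.955; fraction as HOCl = 1/(1 + 0.955) = 0.5115.
Free chlorine required for 2.05 ppm HOCl: 2.05 / 0.5115 = 4.008 ppm.
FC to add: 4.008 − 0.6 = 3.408 mg/L as Cl₂.
Cl₂ equivalent: 3.408 mg/L × 465,555 L = 1586 g.
Product at 69.4% available Cl: 1586 / 0.694 = 2286 g.

2.29 kg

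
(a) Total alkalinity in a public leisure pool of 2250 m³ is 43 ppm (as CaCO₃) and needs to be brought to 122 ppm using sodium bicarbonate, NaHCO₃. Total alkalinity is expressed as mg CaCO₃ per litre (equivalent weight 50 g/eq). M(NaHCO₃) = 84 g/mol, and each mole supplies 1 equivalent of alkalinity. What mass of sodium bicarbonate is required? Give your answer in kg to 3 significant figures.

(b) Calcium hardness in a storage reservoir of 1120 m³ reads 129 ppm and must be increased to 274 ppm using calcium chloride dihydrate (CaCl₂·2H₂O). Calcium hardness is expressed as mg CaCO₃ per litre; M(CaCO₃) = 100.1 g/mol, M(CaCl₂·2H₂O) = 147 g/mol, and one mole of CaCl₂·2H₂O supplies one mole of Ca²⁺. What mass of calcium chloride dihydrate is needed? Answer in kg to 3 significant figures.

(a) 299 kg; (b) 238 kg

(a) Volume: 2250 m³ = 2,250,000 L.
(a) Alkalinity to add: (122 − 43) = 79 mg/L as CaCO₃ × 2,250,000 L = 177,800 g as CaCO₃.
(a) Equivalents: 177,800 g ÷ 50 g/eq = 3555 eq.
(a) NaHCO₃ supplies 1 eq per mole → 3555 mol.
(a) Mass: 3555 mol × 84 g/mol = 298,600 g.

(b) Volume: 1120 m³ = 1,120,000 L.
(b) Hardness to add: (274 − 129) = 145 mg/L as CaCO₃ × 1,120,000 L = 162,400 g as CaCO₃.
(b) Moles of Ca²⁺ (1 mol Ca²⁺ ≡ 1 mol CaCO₃): 162,400 / 100.1 g/mol = 1622 mol.
(b) Mass of CaCl₂·2H₂O: 1622 × 147 = 238,500 g.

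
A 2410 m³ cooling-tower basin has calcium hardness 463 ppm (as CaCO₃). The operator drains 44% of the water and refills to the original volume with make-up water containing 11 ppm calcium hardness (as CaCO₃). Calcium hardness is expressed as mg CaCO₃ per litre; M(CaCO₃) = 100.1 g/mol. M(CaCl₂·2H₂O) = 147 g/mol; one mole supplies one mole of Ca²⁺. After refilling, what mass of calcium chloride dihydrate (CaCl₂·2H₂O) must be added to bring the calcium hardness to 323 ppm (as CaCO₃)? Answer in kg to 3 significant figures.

208 kg

Volume: 2410 m³ = 2,410,000 L.
After draining 44% and refilling: 463 × 0.56 + 11 × 0.44 = 264.12 ppm.
Deficit to target: 323 − 264.12 = 58.88 mg/L.
As CaCO₃: 58.88 mg/L × 2,410,000 L = 141,900 g; ÷ 100.1 = 1418 mol Ca²⁺.
Mass: 1418 × 147 = 208,400 g.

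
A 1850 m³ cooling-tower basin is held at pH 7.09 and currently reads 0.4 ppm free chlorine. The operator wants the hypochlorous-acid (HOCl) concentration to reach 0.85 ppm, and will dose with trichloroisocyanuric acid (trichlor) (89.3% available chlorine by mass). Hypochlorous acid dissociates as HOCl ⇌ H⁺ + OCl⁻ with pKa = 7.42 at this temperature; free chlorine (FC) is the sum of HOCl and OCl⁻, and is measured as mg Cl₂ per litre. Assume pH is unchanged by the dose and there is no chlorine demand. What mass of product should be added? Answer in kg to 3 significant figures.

1.76 kg

Volume: 1850 m³ = 1,850,000 L.
[OCl⁻]/[HOCl] = 10^(pH − pKa) = 10^(7.09 − 7.42) = 0.4677; fraction as HOCl = 1/(1 + 0.4677) = 0.6813.
Free chlorine required for 0.85 ppm HOCl: 0.85 / 0.6813 = 1.248 ppm.
FC to add: 1.248 − 0.4 = 0.8476 mg/L as Cl₂.
Cl₂ equivalent: 0.8476 mg/L × 1,850,000 L = 1568 g.
Product at 89.3% available Cl: 1568 / 0.893 = 1756 g.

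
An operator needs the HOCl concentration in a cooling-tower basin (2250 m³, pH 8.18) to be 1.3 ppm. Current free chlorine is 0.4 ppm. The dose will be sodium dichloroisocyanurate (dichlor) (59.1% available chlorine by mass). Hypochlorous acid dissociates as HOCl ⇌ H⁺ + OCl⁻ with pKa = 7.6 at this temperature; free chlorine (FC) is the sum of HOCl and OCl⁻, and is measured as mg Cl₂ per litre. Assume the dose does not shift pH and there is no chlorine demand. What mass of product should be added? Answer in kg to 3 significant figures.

22.2 kg

Volume: 2250 m³ = 2,250,000 L.
[OCl⁻]/[HOCl] = 10^(pH − pKa) = 10^(8.18 − 7.6) = 3.802; fraction as HOCl = 1/(1 + 3.802) = 0.2083.
Free chlorine required for 1.3 ppm HOCl: 1.3 / 0.2083 = 6.242 ppm.
FC to add: 6.242 − 0.4 = 5.842 mg/L as Cl₂.
Cl₂ equivalent: 5.842 mg/L × 2,250,000 L = 13,150 g.
Product at 59.1% available Cl: 13,150 / 0.591 = 22,240 g.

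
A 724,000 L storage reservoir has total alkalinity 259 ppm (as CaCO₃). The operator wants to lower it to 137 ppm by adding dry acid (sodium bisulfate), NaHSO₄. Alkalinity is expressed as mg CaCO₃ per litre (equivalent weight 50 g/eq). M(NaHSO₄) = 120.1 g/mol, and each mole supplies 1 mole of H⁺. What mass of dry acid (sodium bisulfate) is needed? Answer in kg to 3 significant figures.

Alkalinity to neutralize: (259 − 137) = 122 mg/L as CaCO₃ × 724,000 L = 88,330 g as CaCO₃.
Equivalents of H⁺ required: 88,330 ÷ 50 g/eq = 1767 eq = 1767 mol NaHSO₄.
Mass of NaHSO₄: 1767 × 120.1 = 212,200 g.

212 kg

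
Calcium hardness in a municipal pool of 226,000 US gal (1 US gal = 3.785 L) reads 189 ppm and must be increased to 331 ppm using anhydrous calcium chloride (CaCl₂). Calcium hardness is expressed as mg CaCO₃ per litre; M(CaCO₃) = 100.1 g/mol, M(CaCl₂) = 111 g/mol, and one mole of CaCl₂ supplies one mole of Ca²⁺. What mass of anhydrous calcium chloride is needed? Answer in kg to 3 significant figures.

Volume: 226,000 US gal × 3.785 L/gal = 855,410 L.
Hardness to add: (331 − 189) = 142 mg/L as CaCO₃ × 855,410 L = 121,500 g as CaCO₃.
Moles of Ca²⁺ (1 mol Ca²⁺ ≡ 1 mol CaCO₃): 121,500 / 100.1 g/mol = 1213 mol.
Mass of CaCl₂: 1213 × 111 = 134,700 g.

135 kg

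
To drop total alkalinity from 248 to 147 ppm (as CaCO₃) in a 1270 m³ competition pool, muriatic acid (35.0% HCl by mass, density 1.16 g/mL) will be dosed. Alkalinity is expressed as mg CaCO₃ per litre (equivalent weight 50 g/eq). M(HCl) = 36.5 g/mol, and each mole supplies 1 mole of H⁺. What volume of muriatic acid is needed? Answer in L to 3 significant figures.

231 L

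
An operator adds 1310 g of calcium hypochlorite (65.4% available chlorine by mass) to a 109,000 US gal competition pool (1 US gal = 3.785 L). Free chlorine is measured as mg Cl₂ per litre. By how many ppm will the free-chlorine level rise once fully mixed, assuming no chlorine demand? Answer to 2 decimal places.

2.08 ppm

Volume: 109,000 US gal × 3.785 L/gal = 412,565 L.
Available chlorine delivered: 1310 g × 0.654 = 856.7 g as Cl₂.
Concentration rise: 856.7 g / 412,565 L = 2.077 mg/L = 2.08 ppm.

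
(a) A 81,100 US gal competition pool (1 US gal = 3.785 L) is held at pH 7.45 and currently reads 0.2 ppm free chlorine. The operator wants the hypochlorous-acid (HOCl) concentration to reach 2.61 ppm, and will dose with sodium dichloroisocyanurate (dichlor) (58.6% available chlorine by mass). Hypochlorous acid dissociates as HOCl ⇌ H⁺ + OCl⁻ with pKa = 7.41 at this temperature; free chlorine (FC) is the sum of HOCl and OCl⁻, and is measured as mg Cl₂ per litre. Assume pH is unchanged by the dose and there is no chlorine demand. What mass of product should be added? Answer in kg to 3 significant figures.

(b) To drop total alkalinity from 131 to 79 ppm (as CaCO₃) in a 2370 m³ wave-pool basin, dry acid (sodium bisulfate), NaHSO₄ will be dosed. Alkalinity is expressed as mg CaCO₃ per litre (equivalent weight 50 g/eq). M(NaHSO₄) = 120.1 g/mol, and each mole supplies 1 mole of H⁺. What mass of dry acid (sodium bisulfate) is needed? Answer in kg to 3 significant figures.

(a) 2.76 kg; (b) 296 kg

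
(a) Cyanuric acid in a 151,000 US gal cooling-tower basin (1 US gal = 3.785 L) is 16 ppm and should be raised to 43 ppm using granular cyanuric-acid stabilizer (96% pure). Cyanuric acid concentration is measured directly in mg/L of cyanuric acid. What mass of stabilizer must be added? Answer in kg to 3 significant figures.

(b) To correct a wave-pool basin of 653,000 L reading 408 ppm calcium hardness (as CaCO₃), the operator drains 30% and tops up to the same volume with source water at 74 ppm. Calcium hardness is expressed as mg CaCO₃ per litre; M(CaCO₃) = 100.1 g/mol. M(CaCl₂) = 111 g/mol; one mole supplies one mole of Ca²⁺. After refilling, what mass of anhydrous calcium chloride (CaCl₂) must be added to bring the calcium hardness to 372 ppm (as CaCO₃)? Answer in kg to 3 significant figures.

(a) Volume: 151,000 US gal × 3.785 L/gal = 571,535 L.
(a) CYA to add: (43 − 16) = 27 mg/L × 571,535 L = 15,430 g cyanuric acid.
(a) At 96% purity: 15,430 / 0.96 = 16,070 g product.

(b) After draining 30% and refilling: 408 × 0.70 + 74 × 0.30 = 307.8 ppm.
(b) Deficit to target: 372 − 307.8 = 64.2 mg/L.
(b) As CaCO₃: 64.2 mg/L × 653,000 L = 41,920 g; ÷ 100.1 = 418.8 mol Ca²⁺.
(b) Mass: 418.8 × 111 = 46,490 g.

(a) 16.1 kg; (b) 46.5 kg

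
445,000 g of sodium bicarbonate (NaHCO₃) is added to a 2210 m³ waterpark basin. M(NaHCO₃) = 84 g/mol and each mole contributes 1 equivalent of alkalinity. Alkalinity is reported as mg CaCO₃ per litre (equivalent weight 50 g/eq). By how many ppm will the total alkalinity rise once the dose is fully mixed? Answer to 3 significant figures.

120 ppm

Volume: 2210 m³ = 2,210,000 L.
Moles of NaHCO₃: 445,000 g ÷ 84 g/mol = 5298 mol → 5298 eq of alkalinity.
As CaCO₃: 5298 eq × 50 g/eq = 264,900 g.
Rise: 264,900 g / 2,210,000 L × 1000 = 119.9 mg/L.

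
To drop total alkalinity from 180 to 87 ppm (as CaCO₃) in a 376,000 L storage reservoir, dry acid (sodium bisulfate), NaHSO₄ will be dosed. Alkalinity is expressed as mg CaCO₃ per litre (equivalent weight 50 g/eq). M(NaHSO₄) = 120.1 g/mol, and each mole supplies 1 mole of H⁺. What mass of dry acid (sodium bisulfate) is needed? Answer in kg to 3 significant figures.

Alkalinity to neutralize: (180 − 87) = 93 mg/L as CaCO₃ × 376,000 L = 34,970 g as CaCO₃.
Equivalents of H⁺ required: 34,970 ÷ 50 g/eq = 699.4 eq = 699.4 mol NaHSO₄.
Mass of NaHSO₄: 699.4 × 120.1 = 83,990 g.

84.0 kg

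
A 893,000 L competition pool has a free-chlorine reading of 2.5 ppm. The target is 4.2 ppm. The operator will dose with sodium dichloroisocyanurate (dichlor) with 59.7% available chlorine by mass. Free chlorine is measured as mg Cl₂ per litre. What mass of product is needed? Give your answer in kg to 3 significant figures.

Chlorine deficit: 4.2 − 2.5 = 1.7 ppm = 1.7 mg/L as Cl₂.
Cl₂ equivalent needed: 1.7 mg/L × 893,000 L = 1,518,000 mg = 1518 g.
Product at 59.7% available chlorine: 1518 / 0.597 = 2543 g.

2.54 kg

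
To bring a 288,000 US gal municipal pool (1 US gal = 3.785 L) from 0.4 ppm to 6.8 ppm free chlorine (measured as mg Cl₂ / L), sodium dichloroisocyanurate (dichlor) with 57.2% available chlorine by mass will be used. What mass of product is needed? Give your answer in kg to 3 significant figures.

Volume: 288,000 US gal × 3.785 L/gal = 1,090,080 L.
Chlorine deficit: 6.8 − 0.4 = 6.4 ppm = 6.4 mg/L as Cl₂.
Cl₂ equivalent needed: 6.4 mg/L × 1,090,080 L = 6,977,000 mg = 6977 g.
Product at 57.2% available chlorine: 6977 / 0.572 = 12,200 g.

12.2 kg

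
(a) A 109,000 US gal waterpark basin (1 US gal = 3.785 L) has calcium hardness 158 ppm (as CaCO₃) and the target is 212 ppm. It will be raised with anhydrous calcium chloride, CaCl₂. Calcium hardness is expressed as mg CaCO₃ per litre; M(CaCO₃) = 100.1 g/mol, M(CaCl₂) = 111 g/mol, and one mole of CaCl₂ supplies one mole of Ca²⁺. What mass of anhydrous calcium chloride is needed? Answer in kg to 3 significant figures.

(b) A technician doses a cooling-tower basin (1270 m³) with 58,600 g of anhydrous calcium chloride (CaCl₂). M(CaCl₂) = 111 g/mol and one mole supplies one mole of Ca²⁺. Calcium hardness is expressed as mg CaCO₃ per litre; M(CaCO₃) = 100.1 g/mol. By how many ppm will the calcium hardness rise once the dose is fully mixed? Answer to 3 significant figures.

(a) Volume: 109,000 US gal × 3.785 L/gal = 412,565 L.
(a) Hardness to add: (212 − 158) = 54 mg/L as CaCO₃ × 412,565 L = 22,280 g as CaCO₃.
(a) Moles of Ca²⁺ (1 mol Ca²⁺ ≡ 1 mol CaCO₃): 22,280 / 100.1 g/mol = 222.6 mol.
(a) Mass of CaCl₂: 222.6 × 111 = 24,700 g.

(b) Volume: 1270 m³ = 1,270,000 L.
(b) Moles of Ca²⁺: 58,600 g ÷ 111 g/mol = 527.9 mol.
(b) As CaCO₃: 527.9 mol × 100.1 g/mol = 52,850 g.
(b) Rise: 52,850 g / 1,270,000 L × 1000 = 41.61 mg/L.

(a) 24.7 kg; (b) 41.6 ppm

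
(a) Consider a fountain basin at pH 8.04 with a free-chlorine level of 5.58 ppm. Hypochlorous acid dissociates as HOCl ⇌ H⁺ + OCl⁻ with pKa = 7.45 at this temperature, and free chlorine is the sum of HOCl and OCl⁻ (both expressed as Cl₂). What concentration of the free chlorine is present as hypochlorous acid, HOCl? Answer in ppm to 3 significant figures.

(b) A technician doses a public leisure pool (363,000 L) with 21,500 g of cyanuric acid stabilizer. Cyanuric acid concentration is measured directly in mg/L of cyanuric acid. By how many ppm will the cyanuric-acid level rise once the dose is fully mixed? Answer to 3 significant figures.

(a) [OCl⁻]/[HOCl] = 10^(pH − pKa) = 10^(8.04 − 7.45) = 10^0.59 = 3.89.
(a) Fraction as HOCl = 1 / (1 + 3.89) = 0.2045.
(a) HOCl = 0.2045 × 5.58 ppm = 1.141 ppm.

(b) Rise: 21,500 g / 363,000 L × 1000 = 59.23 mg/L.

(a) 1.14 ppm; (b) 59.2 ppm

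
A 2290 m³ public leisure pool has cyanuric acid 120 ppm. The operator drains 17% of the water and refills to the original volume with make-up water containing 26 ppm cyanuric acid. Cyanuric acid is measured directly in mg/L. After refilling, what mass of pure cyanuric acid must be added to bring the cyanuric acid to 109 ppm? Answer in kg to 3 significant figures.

11.4 kg

Volume: 2290 m³ = 2,290,000 L.
After draining 17% and refilling: 120 × 0.83 + 26 × 0.17 = 104.02 ppm.
Deficit to target: 109 − 104.02 = 4.98 mg/L.
Mass: 4.98 mg/L × 2,290,000 L = 11,400 g cyanuric acid.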